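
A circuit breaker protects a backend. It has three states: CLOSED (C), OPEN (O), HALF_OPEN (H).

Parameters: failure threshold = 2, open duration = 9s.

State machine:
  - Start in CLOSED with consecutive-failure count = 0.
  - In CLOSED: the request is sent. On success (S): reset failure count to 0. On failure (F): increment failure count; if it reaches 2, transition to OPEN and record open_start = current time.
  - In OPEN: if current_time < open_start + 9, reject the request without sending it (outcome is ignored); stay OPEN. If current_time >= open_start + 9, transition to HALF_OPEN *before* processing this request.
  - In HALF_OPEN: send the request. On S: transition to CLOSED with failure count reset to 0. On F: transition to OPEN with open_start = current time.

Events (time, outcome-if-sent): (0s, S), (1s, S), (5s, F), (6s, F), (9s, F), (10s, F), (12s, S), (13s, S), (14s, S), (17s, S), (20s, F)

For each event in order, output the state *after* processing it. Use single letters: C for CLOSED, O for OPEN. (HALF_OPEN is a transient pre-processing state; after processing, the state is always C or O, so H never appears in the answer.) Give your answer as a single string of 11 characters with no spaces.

Answer: CCCOOOOOOCC

Derivation:
State after each event:
  event#1 t=0s outcome=S: state=CLOSED
  event#2 t=1s outcome=S: state=CLOSED
  event#3 t=5s outcome=F: state=CLOSED
  event#4 t=6s outcome=F: state=OPEN
  event#5 t=9s outcome=F: state=OPEN
  event#6 t=10s outcome=F: state=OPEN
  event#7 t=12s outcome=S: state=OPEN
  event#8 t=13s outcome=S: state=OPEN
  event#9 t=14s outcome=S: state=OPEN
  event#10 t=17s outcome=S: state=CLOSED
  event#11 t=20s outcome=F: state=CLOSED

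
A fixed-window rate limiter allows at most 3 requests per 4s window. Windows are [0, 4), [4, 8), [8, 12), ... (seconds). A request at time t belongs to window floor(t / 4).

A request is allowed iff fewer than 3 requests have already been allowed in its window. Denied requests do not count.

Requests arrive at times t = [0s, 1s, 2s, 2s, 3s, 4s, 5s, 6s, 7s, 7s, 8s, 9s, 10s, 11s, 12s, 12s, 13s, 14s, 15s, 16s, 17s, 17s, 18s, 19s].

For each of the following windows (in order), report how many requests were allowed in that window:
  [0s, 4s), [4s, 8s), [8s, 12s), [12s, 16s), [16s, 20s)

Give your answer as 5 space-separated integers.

Processing requests:
  req#1 t=0s (window 0): ALLOW
  req#2 t=1s (window 0): ALLOW
  req#3 t=2s (window 0): ALLOW
  req#4 t=2s (window 0): DENY
  req#5 t=3s (window 0): DENY
  req#6 t=4s (window 1): ALLOW
  req#7 t=5s (window 1): ALLOW
  req#8 t=6s (window 1): ALLOW
  req#9 t=7s (window 1): DENY
  req#10 t=7s (window 1): DENY
  req#11 t=8s (window 2): ALLOW
  req#12 t=9s (window 2): ALLOW
  req#13 t=10s (window 2): ALLOW
  req#14 t=11s (window 2): DENY
  req#15 t=12s (window 3): ALLOW
  req#16 t=12s (window 3): ALLOW
  req#17 t=13s (window 3): ALLOW
  req#18 t=14s (window 3): DENY
  req#19 t=15s (window 3): DENY
  req#20 t=16s (window 4): ALLOW
  req#21 t=17s (window 4): ALLOW
  req#22 t=17s (window 4): ALLOW
  req#23 t=18s (window 4): DENY
  req#24 t=19s (window 4): DENY

Allowed counts by window: 3 3 3 3 3

Answer: 3 3 3 3 3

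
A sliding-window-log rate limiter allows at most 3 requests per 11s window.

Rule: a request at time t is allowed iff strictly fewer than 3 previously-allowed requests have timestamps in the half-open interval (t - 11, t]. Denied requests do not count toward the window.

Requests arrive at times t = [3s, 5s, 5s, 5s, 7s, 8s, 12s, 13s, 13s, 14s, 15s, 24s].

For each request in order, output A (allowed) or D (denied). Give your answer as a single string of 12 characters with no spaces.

Tracking allowed requests in the window:
  req#1 t=3s: ALLOW
  req#2 t=5s: ALLOW
  req#3 t=5s: ALLOW
  req#4 t=5s: DENY
  req#5 t=7s: DENY
  req#6 t=8s: DENY
  req#7 t=12s: DENY
  req#8 t=13s: DENY
  req#9 t=13s: DENY
  req#10 t=14s: ALLOW
  req#11 t=15s: DENY
  req#12 t=24s: ALLOW

Answer: AAADDDDDDADA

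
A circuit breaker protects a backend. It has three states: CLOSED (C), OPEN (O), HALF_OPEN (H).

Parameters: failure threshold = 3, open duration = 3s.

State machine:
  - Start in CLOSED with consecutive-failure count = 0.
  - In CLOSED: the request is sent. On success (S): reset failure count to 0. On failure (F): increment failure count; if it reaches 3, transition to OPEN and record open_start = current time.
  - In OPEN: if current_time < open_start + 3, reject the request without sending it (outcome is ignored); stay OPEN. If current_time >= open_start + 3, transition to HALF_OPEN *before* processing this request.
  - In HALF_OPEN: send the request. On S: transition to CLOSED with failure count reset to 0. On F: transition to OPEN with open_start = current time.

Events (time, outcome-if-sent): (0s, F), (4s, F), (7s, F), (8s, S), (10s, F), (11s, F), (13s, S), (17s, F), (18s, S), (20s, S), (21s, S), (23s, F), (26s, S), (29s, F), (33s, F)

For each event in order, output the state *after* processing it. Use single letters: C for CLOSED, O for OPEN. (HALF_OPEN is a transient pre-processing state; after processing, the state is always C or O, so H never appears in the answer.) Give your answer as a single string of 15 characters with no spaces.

State after each event:
  event#1 t=0s outcome=F: state=CLOSED
  event#2 t=4s outcome=F: state=CLOSED
  event#3 t=7s outcome=F: state=OPEN
  event#4 t=8s outcome=S: state=OPEN
  event#5 t=10s outcome=F: state=OPEN
  event#6 t=11s outcome=F: state=OPEN
  event#7 t=13s outcome=S: state=CLOSED
  event#8 t=17s outcome=F: state=CLOSED
  event#9 t=18s outcome=S: state=CLOSED
  event#10 t=20s outcome=S: state=CLOSED
  event#11 t=21s outcome=S: state=CLOSED
  event#12 t=23s outcome=F: state=CLOSED
  event#13 t=26s outcome=S: state=CLOSED
  event#14 t=29s outcome=F: state=CLOSED
  event#15 t=33s outcome=F: state=CLOSED

Answer: CCOOOOCCCCCCCCC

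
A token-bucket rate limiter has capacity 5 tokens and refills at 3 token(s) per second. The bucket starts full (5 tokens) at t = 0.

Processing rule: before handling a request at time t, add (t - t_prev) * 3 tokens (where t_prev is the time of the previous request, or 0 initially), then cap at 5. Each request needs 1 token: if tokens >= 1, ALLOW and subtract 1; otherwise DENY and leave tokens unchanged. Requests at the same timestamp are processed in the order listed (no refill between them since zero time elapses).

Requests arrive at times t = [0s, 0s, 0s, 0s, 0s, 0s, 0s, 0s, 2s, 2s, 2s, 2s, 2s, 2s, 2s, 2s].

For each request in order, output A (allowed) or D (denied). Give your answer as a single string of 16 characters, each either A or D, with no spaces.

Simulating step by step:
  req#1 t=0s: ALLOW
  req#2 t=0s: ALLOW
  req#3 t=0s: ALLOW
  req#4 t=0s: ALLOW
  req#5 t=0s: ALLOW
  req#6 t=0s: DENY
  req#7 t=0s: DENY
  req#8 t=0s: DENY
  req#9 t=2s: ALLOW
  req#10 t=2s: ALLOW
  req#11 t=2s: ALLOW
  req#12 t=2s: ALLOW
  req#13 t=2s: ALLOW
  req#14 t=2s: DENY
  req#15 t=2s: DENY
  req#16 t=2s: DENY

Answer: AAAAADDDAAAAADDD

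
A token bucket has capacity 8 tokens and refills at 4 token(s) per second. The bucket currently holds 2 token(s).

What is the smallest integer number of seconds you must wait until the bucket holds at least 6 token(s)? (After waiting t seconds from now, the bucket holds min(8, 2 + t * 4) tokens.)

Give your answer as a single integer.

Need 2 + t * 4 >= 6, so t >= 4/4.
Smallest integer t = ceil(4/4) = 1.

Answer: 1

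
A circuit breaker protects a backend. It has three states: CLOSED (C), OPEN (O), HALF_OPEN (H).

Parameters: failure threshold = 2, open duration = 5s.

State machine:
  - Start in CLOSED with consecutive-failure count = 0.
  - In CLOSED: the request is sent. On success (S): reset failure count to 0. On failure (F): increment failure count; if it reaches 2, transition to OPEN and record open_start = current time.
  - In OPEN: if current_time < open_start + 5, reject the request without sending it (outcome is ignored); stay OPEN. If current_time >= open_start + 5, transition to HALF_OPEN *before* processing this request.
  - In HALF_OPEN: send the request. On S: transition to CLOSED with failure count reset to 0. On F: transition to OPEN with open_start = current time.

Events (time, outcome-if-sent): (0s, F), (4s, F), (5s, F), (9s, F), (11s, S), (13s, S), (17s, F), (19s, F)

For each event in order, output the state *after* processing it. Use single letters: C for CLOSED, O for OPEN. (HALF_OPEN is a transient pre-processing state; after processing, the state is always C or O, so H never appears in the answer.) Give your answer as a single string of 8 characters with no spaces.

Answer: COOOOOOO

Derivation:
State after each event:
  event#1 t=0s outcome=F: state=CLOSED
  event#2 t=4s outcome=F: state=OPEN
  event#3 t=5s outcome=F: state=OPEN
  event#4 t=9s outcome=F: state=OPEN
  event#5 t=11s outcome=S: state=OPEN
  event#6 t=13s outcome=S: state=OPEN
  event#7 t=17s outcome=F: state=OPEN
  event#8 t=19s outcome=F: state=OPEN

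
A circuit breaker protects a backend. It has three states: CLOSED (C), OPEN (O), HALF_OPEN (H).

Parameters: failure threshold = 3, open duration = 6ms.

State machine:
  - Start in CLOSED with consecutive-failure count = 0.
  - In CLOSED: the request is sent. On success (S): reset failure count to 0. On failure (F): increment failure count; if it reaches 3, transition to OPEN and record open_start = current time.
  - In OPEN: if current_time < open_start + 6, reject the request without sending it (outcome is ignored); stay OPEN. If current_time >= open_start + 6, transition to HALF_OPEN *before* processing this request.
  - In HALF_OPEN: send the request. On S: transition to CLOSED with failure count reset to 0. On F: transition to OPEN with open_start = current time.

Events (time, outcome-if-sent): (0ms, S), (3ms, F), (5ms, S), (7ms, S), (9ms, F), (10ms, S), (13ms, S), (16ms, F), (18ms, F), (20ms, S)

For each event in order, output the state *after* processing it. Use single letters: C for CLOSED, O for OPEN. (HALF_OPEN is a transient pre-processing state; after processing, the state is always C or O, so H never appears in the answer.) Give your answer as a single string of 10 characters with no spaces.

Answer: CCCCCCCCCC

Derivation:
State after each event:
  event#1 t=0ms outcome=S: state=CLOSED
  event#2 t=3ms outcome=F: state=CLOSED
  event#3 t=5ms outcome=S: state=CLOSED
  event#4 t=7ms outcome=S: state=CLOSED
  event#5 t=9ms outcome=F: state=CLOSED
  event#6 t=10ms outcome=S: state=CLOSED
  event#7 t=13ms outcome=S: state=CLOSED
  event#8 t=16ms outcome=F: state=CLOSED
  event#9 t=18ms outcome=F: state=CLOSED
  event#10 t=20ms outcome=S: state=CLOSED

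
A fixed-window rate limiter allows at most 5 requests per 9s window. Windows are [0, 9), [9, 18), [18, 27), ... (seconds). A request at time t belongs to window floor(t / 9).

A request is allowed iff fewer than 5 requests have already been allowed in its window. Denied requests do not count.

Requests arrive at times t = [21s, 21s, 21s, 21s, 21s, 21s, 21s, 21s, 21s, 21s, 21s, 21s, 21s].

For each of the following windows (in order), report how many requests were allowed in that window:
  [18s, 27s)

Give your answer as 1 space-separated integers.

Processing requests:
  req#1 t=21s (window 2): ALLOW
  req#2 t=21s (window 2): ALLOW
  req#3 t=21s (window 2): ALLOW
  req#4 t=21s (window 2): ALLOW
  req#5 t=21s (window 2): ALLOW
  req#6 t=21s (window 2): DENY
  req#7 t=21s (window 2): DENY
  req#8 t=21s (window 2): DENY
  req#9 t=21s (window 2): DENY
  req#10 t=21s (window 2): DENY
  req#11 t=21s (window 2): DENY
  req#12 t=21s (window 2): DENY
  req#13 t=21s (window 2): DENY

Allowed counts by window: 5

Answer: 5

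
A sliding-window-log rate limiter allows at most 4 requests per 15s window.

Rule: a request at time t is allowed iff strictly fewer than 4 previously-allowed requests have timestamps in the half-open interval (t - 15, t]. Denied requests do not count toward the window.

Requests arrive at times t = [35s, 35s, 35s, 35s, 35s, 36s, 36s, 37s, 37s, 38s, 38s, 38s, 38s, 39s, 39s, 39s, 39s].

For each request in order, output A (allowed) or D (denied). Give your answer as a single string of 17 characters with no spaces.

Answer: AAAADDDDDDDDDDDDD

Derivation:
Tracking allowed requests in the window:
  req#1 t=35s: ALLOW
  req#2 t=35s: ALLOW
  req#3 t=35s: ALLOW
  req#4 t=35s: ALLOW
  req#5 t=35s: DENY
  req#6 t=36s: DENY
  req#7 t=36s: DENY
  req#8 t=37s: DENY
  req#9 t=37s: DENY
  req#10 t=38s: DENY
  req#11 t=38s: DENY
  req#12 t=38s: DENY
  req#13 t=38s: DENY
  req#14 t=39s: DENY
  req#15 t=39s: DENY
  req#16 t=39s: DENY
  req#17 t=39s: DENY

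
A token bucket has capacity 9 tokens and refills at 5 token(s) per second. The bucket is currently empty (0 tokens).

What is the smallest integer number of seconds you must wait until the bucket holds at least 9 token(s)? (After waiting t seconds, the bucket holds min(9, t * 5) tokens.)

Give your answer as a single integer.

Need t * 5 >= 9, so t >= 9/5.
Smallest integer t = ceil(9/5) = 2.

Answer: 2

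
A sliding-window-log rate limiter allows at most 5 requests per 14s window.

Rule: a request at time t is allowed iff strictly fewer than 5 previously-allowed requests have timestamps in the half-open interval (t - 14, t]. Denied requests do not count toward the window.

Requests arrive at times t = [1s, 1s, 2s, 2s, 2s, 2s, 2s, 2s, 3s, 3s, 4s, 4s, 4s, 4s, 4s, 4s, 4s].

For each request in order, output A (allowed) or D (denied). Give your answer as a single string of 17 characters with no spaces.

Tracking allowed requests in the window:
  req#1 t=1s: ALLOW
  req#2 t=1s: ALLOW
  req#3 t=2s: ALLOW
  req#4 t=2s: ALLOW
  req#5 t=2s: ALLOW
  req#6 t=2s: DENY
  req#7 t=2s: DENY
  req#8 t=2s: DENY
  req#9 t=3s: DENY
  req#10 t=3s: DENY
  req#11 t=4s: DENY
  req#12 t=4s: DENY
  req#13 t=4s: DENY
  req#14 t=4s: DENY
  req#15 t=4s: DENY
  req#16 t=4s: DENY
  req#17 t=4s: DENY

Answer: AAAAADDDDDDDDDDDD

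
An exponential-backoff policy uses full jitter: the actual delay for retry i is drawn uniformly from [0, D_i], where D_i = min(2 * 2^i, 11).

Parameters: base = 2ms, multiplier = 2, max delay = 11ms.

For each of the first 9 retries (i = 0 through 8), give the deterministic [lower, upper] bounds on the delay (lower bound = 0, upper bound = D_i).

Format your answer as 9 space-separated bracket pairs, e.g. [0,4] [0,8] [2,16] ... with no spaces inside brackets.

Answer: [0,2] [0,4] [0,8] [0,11] [0,11] [0,11] [0,11] [0,11] [0,11]

Derivation:
Computing bounds per retry:
  i=0: D_i=min(2*2^0,11)=2, bounds=[0,2]
  i=1: D_i=min(2*2^1,11)=4, bounds=[0,4]
  i=2: D_i=min(2*2^2,11)=8, bounds=[0,8]
  i=3: D_i=min(2*2^3,11)=11, bounds=[0,11]
  i=4: D_i=min(2*2^4,11)=11, bounds=[0,11]
  i=5: D_i=min(2*2^5,11)=11, bounds=[0,11]
  i=6: D_i=min(2*2^6,11)=11, bounds=[0,11]
  i=7: D_i=min(2*2^7,11)=11, bounds=[0,11]
  i=8: D_i=min(2*2^8,11)=11, bounds=[0,11]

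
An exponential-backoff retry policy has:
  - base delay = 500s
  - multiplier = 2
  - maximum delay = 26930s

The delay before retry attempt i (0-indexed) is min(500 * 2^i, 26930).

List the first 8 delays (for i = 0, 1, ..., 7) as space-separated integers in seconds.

Answer: 500 1000 2000 4000 8000 16000 26930 26930

Derivation:
Computing each delay:
  i=0: min(500*2^0, 26930) = 500
  i=1: min(500*2^1, 26930) = 1000
  i=2: min(500*2^2, 26930) = 2000
  i=3: min(500*2^3, 26930) = 4000
  i=4: min(500*2^4, 26930) = 8000
  i=5: min(500*2^5, 26930) = 16000
  i=6: min(500*2^6, 26930) = 26930
  i=7: min(500*2^7, 26930) = 26930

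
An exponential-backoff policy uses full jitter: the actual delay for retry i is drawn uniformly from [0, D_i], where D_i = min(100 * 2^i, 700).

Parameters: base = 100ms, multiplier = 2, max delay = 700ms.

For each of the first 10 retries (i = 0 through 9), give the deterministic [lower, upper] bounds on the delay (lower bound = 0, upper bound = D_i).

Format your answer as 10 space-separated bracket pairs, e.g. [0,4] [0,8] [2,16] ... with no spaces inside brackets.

Computing bounds per retry:
  i=0: D_i=min(100*2^0,700)=100, bounds=[0,100]
  i=1: D_i=min(100*2^1,700)=200, bounds=[0,200]
  i=2: D_i=min(100*2^2,700)=400, bounds=[0,400]
  i=3: D_i=min(100*2^3,700)=700, bounds=[0,700]
  i=4: D_i=min(100*2^4,700)=700, bounds=[0,700]
  i=5: D_i=min(100*2^5,700)=700, bounds=[0,700]
  i=6: D_i=min(100*2^6,700)=700, bounds=[0,700]
  i=7: D_i=min(100*2^7,700)=700, bounds=[0,700]
  i=8: D_i=min(100*2^8,700)=700, bounds=[0,700]
  i=9: D_i=min(100*2^9,700)=700, bounds=[0,700]

Answer: [0,100] [0,200] [0,400] [0,700] [0,700] [0,700] [0,700] [0,700] [0,700] [0,700]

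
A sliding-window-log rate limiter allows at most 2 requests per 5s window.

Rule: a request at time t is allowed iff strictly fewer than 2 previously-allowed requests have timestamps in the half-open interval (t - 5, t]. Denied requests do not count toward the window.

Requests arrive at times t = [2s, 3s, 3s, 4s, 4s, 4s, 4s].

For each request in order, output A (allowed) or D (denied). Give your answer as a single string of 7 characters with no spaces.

Tracking allowed requests in the window:
  req#1 t=2s: ALLOW
  req#2 t=3s: ALLOW
  req#3 t=3s: DENY
  req#4 t=4s: DENY
  req#5 t=4s: DENY
  req#6 t=4s: DENY
  req#7 t=4s: DENY

Answer: AADDDDD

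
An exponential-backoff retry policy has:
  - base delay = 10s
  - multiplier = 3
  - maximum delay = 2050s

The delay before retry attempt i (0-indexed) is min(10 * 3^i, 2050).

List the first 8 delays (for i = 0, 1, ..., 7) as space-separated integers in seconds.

Computing each delay:
  i=0: min(10*3^0, 2050) = 10
  i=1: min(10*3^1, 2050) = 30
  i=2: min(10*3^2, 2050) = 90
  i=3: min(10*3^3, 2050) = 270
  i=4: min(10*3^4, 2050) = 810
  i=5: min(10*3^5, 2050) = 2050
  i=6: min(10*3^6, 2050) = 2050
  i=7: min(10*3^7, 2050) = 2050

Answer: 10 30 90 270 810 2050 2050 2050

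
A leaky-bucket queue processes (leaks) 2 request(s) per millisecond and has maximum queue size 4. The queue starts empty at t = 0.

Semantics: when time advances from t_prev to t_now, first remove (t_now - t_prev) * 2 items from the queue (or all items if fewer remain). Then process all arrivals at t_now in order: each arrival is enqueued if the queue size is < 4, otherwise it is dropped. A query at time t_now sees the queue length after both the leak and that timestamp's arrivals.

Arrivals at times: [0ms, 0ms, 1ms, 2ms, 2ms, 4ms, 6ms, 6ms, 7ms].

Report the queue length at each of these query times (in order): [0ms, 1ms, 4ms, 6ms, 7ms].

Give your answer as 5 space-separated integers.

Queue lengths at query times:
  query t=0ms: backlog = 2
  query t=1ms: backlog = 1
  query t=4ms: backlog = 1
  query t=6ms: backlog = 2
  query t=7ms: backlog = 1

Answer: 2 1 1 2 1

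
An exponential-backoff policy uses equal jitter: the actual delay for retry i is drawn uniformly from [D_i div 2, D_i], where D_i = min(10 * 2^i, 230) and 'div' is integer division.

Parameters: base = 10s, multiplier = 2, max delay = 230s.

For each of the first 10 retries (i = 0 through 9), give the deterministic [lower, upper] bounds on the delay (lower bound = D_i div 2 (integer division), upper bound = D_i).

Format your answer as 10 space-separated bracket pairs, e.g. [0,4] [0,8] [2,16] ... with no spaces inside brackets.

Answer: [5,10] [10,20] [20,40] [40,80] [80,160] [115,230] [115,230] [115,230] [115,230] [115,230]

Derivation:
Computing bounds per retry:
  i=0: D_i=min(10*2^0,230)=10, bounds=[5,10]
  i=1: D_i=min(10*2^1,230)=20, bounds=[10,20]
  i=2: D_i=min(10*2^2,230)=40, bounds=[20,40]
  i=3: D_i=min(10*2^3,230)=80, bounds=[40,80]
  i=4: D_i=min(10*2^4,230)=160, bounds=[80,160]
  i=5: D_i=min(10*2^5,230)=230, bounds=[115,230]
  i=6: D_i=min(10*2^6,230)=230, bounds=[115,230]
  i=7: D_i=min(10*2^7,230)=230, bounds=[115,230]
  i=8: D_i=min(10*2^8,230)=230, bounds=[115,230]
  i=9: D_i=min(10*2^9,230)=230, bounds=[115,230]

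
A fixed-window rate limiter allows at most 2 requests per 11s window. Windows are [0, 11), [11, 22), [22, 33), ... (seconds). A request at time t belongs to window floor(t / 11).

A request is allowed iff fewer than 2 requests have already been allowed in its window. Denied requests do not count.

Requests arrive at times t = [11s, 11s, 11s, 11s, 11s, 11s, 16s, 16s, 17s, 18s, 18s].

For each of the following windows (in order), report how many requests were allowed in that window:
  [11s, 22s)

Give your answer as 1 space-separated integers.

Answer: 2

Derivation:
Processing requests:
  req#1 t=11s (window 1): ALLOW
  req#2 t=11s (window 1): ALLOW
  req#3 t=11s (window 1): DENY
  req#4 t=11s (window 1): DENY
  req#5 t=11s (window 1): DENY
  req#6 t=11s (window 1): DENY
  req#7 t=16s (window 1): DENY
  req#8 t=16s (window 1): DENY
  req#9 t=17s (window 1): DENY
  req#10 t=18s (window 1): DENY
  req#11 t=18s (window 1): DENY

Allowed counts by window: 2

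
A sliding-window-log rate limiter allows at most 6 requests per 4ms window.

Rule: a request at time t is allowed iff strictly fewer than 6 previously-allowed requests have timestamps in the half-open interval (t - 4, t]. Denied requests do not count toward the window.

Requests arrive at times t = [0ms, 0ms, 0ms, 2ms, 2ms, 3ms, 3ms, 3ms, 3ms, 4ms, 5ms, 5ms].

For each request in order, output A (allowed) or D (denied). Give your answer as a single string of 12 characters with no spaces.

Tracking allowed requests in the window:
  req#1 t=0ms: ALLOW
  req#2 t=0ms: ALLOW
  req#3 t=0ms: ALLOW
  req#4 t=2ms: ALLOW
  req#5 t=2ms: ALLOW
  req#6 t=3ms: ALLOW
  req#7 t=3ms: DENY
  req#8 t=3ms: DENY
  req#9 t=3ms: DENY
  req#10 t=4ms: ALLOW
  req#11 t=5ms: ALLOW
  req#12 t=5ms: ALLOW

Answer: AAAAAADDDAAA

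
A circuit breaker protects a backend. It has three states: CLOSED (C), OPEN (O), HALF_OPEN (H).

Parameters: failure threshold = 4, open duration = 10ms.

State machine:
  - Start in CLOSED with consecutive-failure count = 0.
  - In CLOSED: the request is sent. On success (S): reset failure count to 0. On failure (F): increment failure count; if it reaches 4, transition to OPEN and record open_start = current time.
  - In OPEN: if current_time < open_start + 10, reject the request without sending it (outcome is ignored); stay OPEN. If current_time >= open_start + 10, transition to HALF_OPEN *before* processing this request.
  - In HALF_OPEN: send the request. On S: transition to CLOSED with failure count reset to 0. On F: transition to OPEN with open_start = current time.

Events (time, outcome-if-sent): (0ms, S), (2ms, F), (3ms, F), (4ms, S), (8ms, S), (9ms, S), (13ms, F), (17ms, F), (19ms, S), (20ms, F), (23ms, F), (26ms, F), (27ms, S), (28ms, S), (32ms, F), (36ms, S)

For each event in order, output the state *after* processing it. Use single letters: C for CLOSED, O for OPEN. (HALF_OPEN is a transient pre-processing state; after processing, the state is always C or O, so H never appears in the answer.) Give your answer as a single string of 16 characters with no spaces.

Answer: CCCCCCCCCCCCCCCC

Derivation:
State after each event:
  event#1 t=0ms outcome=S: state=CLOSED
  event#2 t=2ms outcome=F: state=CLOSED
  event#3 t=3ms outcome=F: state=CLOSED
  event#4 t=4ms outcome=S: state=CLOSED
  event#5 t=8ms outcome=S: state=CLOSED
  event#6 t=9ms outcome=S: state=CLOSED
  event#7 t=13ms outcome=F: state=CLOSED
  event#8 t=17ms outcome=F: state=CLOSED
  event#9 t=19ms outcome=S: state=CLOSED
  event#10 t=20ms outcome=F: state=CLOSED
  event#11 t=23ms outcome=F: state=CLOSED
  event#12 t=26ms outcome=F: state=CLOSED
  event#13 t=27ms outcome=S: state=CLOSED
  event#14 t=28ms outcome=S: state=CLOSED
  event#15 t=32ms outcome=F: state=CLOSED
  event#16 t=36ms outcome=S: state=CLOSED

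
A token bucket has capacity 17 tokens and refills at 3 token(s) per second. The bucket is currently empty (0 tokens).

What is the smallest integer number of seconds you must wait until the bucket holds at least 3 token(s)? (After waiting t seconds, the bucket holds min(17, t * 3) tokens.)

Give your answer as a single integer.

Need t * 3 >= 3, so t >= 3/3.
Smallest integer t = ceil(3/3) = 1.

Answer: 1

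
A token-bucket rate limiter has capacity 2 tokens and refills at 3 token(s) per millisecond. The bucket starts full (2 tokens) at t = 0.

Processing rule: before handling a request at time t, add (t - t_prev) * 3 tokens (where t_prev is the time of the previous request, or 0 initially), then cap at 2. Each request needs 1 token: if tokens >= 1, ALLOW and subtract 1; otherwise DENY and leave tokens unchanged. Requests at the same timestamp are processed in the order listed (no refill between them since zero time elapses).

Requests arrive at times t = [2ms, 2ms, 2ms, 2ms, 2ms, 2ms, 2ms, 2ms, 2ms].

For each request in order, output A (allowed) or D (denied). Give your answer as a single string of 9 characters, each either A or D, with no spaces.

Simulating step by step:
  req#1 t=2ms: ALLOW
  req#2 t=2ms: ALLOW
  req#3 t=2ms: DENY
  req#4 t=2ms: DENY
  req#5 t=2ms: DENY
  req#6 t=2ms: DENY
  req#7 t=2ms: DENY
  req#8 t=2ms: DENY
  req#9 t=2ms: DENY

Answer: AADDDDDDD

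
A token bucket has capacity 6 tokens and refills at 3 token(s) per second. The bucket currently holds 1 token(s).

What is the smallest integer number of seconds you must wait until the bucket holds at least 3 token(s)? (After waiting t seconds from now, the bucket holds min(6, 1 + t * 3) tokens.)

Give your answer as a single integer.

Answer: 1

Derivation:
Need 1 + t * 3 >= 3, so t >= 2/3.
Smallest integer t = ceil(2/3) = 1.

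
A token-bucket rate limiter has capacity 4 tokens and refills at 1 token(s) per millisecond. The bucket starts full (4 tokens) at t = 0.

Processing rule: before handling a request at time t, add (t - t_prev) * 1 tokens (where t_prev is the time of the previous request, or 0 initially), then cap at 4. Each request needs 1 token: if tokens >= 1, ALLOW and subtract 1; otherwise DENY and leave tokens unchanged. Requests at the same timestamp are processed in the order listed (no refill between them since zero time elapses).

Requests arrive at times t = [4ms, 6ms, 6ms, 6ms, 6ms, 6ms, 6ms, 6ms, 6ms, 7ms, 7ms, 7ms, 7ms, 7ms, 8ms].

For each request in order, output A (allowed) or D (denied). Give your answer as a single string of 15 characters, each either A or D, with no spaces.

Simulating step by step:
  req#1 t=4ms: ALLOW
  req#2 t=6ms: ALLOW
  req#3 t=6ms: ALLOW
  req#4 t=6ms: ALLOW
  req#5 t=6ms: ALLOW
  req#6 t=6ms: DENY
  req#7 t=6ms: DENY
  req#8 t=6ms: DENY
  req#9 t=6ms: DENY
  req#10 t=7ms: ALLOW
  req#11 t=7ms: DENY
  req#12 t=7ms: DENY
  req#13 t=7ms: DENY
  req#14 t=7ms: DENY
  req#15 t=8ms: ALLOW

Answer: AAAAADDDDADDDDA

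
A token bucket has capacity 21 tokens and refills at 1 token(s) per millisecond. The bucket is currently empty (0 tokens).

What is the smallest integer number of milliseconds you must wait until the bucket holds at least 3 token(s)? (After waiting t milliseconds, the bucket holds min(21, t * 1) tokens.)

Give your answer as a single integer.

Need t * 1 >= 3, so t >= 3/1.
Smallest integer t = ceil(3/1) = 3.

Answer: 3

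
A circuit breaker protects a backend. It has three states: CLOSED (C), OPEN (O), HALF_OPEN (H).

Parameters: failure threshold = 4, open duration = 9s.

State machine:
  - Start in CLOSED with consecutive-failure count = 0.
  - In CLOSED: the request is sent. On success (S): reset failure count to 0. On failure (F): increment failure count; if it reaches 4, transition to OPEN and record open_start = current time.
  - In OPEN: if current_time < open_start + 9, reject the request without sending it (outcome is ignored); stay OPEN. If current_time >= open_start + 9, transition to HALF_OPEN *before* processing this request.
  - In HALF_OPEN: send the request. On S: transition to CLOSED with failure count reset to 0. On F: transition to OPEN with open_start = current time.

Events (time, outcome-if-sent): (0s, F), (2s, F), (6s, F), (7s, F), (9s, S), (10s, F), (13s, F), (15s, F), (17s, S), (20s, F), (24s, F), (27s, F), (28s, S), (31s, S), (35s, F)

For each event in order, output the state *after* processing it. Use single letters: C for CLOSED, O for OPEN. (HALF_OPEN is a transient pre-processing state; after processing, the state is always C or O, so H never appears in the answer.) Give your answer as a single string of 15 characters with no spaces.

Answer: CCCOOOOOCCCCCCC

Derivation:
State after each event:
  event#1 t=0s outcome=F: state=CLOSED
  event#2 t=2s outcome=F: state=CLOSED
  event#3 t=6s outcome=F: state=CLOSED
  event#4 t=7s outcome=F: state=OPEN
  event#5 t=9s outcome=S: state=OPEN
  event#6 t=10s outcome=F: state=OPEN
  event#7 t=13s outcome=F: state=OPEN
  event#8 t=15s outcome=F: state=OPEN
  event#9 t=17s outcome=S: state=CLOSED
  event#10 t=20s outcome=F: state=CLOSED
  event#11 t=24s outcome=F: state=CLOSED
  event#12 t=27s outcome=F: state=CLOSED
  event#13 t=28s outcome=S: state=CLOSED
  event#14 t=31s outcome=S: state=CLOSED
  event#15 t=35s outcome=F: state=CLOSED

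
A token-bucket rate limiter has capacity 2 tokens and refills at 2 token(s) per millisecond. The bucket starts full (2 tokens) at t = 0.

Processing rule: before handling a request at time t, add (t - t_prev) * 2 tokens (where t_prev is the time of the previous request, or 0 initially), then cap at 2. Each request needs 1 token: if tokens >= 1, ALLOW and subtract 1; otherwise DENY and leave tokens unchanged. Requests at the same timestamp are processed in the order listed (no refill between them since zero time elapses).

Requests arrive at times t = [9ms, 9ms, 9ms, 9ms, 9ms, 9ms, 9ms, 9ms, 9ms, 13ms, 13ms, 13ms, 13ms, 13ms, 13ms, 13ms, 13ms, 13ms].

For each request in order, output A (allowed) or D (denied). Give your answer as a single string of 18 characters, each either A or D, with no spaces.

Simulating step by step:
  req#1 t=9ms: ALLOW
  req#2 t=9ms: ALLOW
  req#3 t=9ms: DENY
  req#4 t=9ms: DENY
  req#5 t=9ms: DENY
  req#6 t=9ms: DENY
  req#7 t=9ms: DENY
  req#8 t=9ms: DENY
  req#9 t=9ms: DENY
  req#10 t=13ms: ALLOW
  req#11 t=13ms: ALLOW
  req#12 t=13ms: DENY
  req#13 t=13ms: DENY
  req#14 t=13ms: DENY
  req#15 t=13ms: DENY
  req#16 t=13ms: DENY
  req#17 t=13ms: DENY
  req#18 t=13ms: DENY

Answer: AADDDDDDDAADDDDDDD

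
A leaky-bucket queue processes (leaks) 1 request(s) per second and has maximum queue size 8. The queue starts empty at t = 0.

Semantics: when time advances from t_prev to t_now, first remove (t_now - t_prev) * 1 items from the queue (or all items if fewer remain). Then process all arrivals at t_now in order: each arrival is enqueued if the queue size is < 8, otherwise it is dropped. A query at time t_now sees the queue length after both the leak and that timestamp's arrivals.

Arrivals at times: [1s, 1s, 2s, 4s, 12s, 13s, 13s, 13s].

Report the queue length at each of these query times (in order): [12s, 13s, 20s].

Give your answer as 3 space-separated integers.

Answer: 1 3 0

Derivation:
Queue lengths at query times:
  query t=12s: backlog = 1
  query t=13s: backlog = 3
  query t=20s: backlog = 0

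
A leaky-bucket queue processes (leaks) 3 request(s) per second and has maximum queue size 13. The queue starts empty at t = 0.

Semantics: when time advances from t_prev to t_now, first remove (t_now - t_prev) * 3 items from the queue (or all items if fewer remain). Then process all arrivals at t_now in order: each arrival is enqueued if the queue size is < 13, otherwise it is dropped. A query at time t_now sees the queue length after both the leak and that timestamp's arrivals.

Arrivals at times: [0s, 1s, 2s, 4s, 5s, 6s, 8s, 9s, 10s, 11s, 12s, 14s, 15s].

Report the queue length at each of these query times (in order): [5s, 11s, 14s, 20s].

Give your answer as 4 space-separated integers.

Queue lengths at query times:
  query t=5s: backlog = 1
  query t=11s: backlog = 1
  query t=14s: backlog = 1
  query t=20s: backlog = 0

Answer: 1 1 1 0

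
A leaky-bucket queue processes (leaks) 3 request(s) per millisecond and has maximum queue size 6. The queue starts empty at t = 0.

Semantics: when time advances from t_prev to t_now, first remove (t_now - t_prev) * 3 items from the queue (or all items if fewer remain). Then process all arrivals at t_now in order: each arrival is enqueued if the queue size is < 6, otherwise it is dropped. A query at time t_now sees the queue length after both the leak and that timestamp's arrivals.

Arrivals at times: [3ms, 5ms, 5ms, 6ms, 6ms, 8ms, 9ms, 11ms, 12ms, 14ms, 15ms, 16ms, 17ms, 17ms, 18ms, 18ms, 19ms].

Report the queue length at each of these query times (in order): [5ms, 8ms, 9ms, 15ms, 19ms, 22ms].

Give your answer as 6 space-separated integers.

Answer: 2 1 1 1 1 0

Derivation:
Queue lengths at query times:
  query t=5ms: backlog = 2
  query t=8ms: backlog = 1
  query t=9ms: backlog = 1
  query t=15ms: backlog = 1
  query t=19ms: backlog = 1
  query t=22ms: backlog = 0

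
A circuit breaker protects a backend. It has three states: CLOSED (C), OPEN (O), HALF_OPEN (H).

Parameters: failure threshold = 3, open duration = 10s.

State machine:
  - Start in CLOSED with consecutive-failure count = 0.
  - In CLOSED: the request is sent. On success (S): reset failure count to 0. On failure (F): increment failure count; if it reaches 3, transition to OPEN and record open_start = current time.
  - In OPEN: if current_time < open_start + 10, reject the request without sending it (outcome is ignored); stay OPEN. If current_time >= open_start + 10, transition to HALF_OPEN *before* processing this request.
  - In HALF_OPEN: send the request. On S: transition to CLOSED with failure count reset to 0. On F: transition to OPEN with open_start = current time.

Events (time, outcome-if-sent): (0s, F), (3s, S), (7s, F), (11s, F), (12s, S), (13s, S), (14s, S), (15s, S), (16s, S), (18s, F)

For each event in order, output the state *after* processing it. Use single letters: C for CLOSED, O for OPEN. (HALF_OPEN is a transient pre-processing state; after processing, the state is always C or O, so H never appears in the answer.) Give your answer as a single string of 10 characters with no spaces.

Answer: CCCCCCCCCC

Derivation:
State after each event:
  event#1 t=0s outcome=F: state=CLOSED
  event#2 t=3s outcome=S: state=CLOSED
  event#3 t=7s outcome=F: state=CLOSED
  event#4 t=11s outcome=F: state=CLOSED
  event#5 t=12s outcome=S: state=CLOSED
  event#6 t=13s outcome=S: state=CLOSED
  event#7 t=14s outcome=S: state=CLOSED
  event#8 t=15s outcome=S: state=CLOSED
  event#9 t=16s outcome=S: state=CLOSED
  event#10 t=18s outcome=F: state=CLOSED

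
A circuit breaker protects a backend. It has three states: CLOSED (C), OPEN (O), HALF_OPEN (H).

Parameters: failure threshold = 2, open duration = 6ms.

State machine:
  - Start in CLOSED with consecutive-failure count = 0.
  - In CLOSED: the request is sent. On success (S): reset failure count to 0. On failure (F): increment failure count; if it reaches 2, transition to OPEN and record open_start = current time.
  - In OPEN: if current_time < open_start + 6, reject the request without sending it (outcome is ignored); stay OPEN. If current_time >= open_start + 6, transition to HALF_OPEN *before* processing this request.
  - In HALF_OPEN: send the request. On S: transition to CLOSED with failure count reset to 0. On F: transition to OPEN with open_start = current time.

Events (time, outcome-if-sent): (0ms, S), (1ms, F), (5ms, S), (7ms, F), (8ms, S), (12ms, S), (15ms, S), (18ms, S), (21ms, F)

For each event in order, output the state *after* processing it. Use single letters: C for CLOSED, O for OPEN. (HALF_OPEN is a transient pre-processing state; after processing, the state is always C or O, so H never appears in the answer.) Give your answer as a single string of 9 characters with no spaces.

Answer: CCCCCCCCC

Derivation:
State after each event:
  event#1 t=0ms outcome=S: state=CLOSED
  event#2 t=1ms outcome=F: state=CLOSED
  event#3 t=5ms outcome=S: state=CLOSED
  event#4 t=7ms outcome=F: state=CLOSED
  event#5 t=8ms outcome=S: state=CLOSED
  event#6 t=12ms outcome=S: state=CLOSED
  event#7 t=15ms outcome=S: state=CLOSED
  event#8 t=18ms outcome=S: state=CLOSED
  event#9 t=21ms outcome=F: state=CLOSED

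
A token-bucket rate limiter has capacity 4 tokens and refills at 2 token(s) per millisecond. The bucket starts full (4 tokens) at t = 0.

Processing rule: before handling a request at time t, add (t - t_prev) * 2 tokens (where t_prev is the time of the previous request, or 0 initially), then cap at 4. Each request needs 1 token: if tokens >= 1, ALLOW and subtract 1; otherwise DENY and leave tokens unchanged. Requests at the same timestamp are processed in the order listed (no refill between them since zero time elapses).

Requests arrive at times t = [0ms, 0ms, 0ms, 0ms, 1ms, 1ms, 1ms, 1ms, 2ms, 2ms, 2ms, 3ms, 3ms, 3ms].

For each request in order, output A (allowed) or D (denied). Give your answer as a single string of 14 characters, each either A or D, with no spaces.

Answer: AAAAAADDAADAAD

Derivation:
Simulating step by step:
  req#1 t=0ms: ALLOW
  req#2 t=0ms: ALLOW
  req#3 t=0ms: ALLOW
  req#4 t=0ms: ALLOW
  req#5 t=1ms: ALLOW
  req#6 t=1ms: ALLOW
  req#7 t=1ms: DENY
  req#8 t=1ms: DENY
  req#9 t=2ms: ALLOW
  req#10 t=2ms: ALLOW
  req#11 t=2ms: DENY
  req#12 t=3ms: ALLOW
  req#13 t=3ms: ALLOW
  req#14 t=3ms: DENY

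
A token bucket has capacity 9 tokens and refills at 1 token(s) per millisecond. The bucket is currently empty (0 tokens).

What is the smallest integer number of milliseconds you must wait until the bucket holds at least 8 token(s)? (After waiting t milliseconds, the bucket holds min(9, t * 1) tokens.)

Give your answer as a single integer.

Need t * 1 >= 8, so t >= 8/1.
Smallest integer t = ceil(8/1) = 8.

Answer: 8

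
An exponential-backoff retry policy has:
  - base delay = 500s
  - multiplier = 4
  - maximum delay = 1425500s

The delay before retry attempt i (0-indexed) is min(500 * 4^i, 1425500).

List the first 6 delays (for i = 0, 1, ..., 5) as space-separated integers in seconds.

Answer: 500 2000 8000 32000 128000 512000

Derivation:
Computing each delay:
  i=0: min(500*4^0, 1425500) = 500
  i=1: min(500*4^1, 1425500) = 2000
  i=2: min(500*4^2, 1425500) = 8000
  i=3: min(500*4^3, 1425500) = 32000
  i=4: min(500*4^4, 1425500) = 128000
  i=5: min(500*4^5, 1425500) = 512000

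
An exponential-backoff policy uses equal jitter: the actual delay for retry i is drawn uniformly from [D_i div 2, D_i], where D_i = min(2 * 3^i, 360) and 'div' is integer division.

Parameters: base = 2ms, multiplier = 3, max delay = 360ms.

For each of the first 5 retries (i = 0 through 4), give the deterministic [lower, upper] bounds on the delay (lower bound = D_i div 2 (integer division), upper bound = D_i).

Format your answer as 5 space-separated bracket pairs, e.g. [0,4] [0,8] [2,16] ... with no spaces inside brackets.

Computing bounds per retry:
  i=0: D_i=min(2*3^0,360)=2, bounds=[1,2]
  i=1: D_i=min(2*3^1,360)=6, bounds=[3,6]
  i=2: D_i=min(2*3^2,360)=18, bounds=[9,18]
  i=3: D_i=min(2*3^3,360)=54, bounds=[27,54]
  i=4: D_i=min(2*3^4,360)=162, bounds=[81,162]

Answer: [1,2] [3,6] [9,18] [27,54] [81,162]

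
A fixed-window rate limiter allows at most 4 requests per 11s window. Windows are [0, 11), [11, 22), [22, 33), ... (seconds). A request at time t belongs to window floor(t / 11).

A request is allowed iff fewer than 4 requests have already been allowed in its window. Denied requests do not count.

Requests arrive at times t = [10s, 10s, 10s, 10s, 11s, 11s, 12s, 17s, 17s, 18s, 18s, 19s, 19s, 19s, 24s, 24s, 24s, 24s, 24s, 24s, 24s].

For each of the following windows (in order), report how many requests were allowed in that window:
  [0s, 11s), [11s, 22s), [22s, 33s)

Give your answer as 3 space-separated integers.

Processing requests:
  req#1 t=10s (window 0): ALLOW
  req#2 t=10s (window 0): ALLOW
  req#3 t=10s (window 0): ALLOW
  req#4 t=10s (window 0): ALLOW
  req#5 t=11s (window 1): ALLOW
  req#6 t=11s (window 1): ALLOW
  req#7 t=12s (window 1): ALLOW
  req#8 t=17s (window 1): ALLOW
  req#9 t=17s (window 1): DENY
  req#10 t=18s (window 1): DENY
  req#11 t=18s (window 1): DENY
  req#12 t=19s (window 1): DENY
  req#13 t=19s (window 1): DENY
  req#14 t=19s (window 1): DENY
  req#15 t=24s (window 2): ALLOW
  req#16 t=24s (window 2): ALLOW
  req#17 t=24s (window 2): ALLOW
  req#18 t=24s (window 2): ALLOW
  req#19 t=24s (window 2): DENY
  req#20 t=24s (window 2): DENY
  req#21 t=24s (window 2): DENY

Allowed counts by window: 4 4 4

Answer: 4 4 4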